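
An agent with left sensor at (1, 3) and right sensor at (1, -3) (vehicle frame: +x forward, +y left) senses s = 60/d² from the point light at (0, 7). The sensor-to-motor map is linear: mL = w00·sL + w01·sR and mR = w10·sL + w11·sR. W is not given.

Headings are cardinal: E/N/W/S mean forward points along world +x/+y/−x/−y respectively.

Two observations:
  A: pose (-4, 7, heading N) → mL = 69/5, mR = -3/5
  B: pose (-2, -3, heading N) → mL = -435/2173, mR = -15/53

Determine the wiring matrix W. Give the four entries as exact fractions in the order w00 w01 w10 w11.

-1 1/2 -1/2 0

obs A: pose=(-4,7,N) → sL=6/5, sR=30, mL=69/5, mR=-3/5
obs B: pose=(-2,-3,N) → sL=30/53, sR=30/41, mL=-435/2173, mR=-15/53
sensor matrix S = [[6/5, 30], [30/53, 30/41]]; det S = -34992/2173
solve [mL_A; mL_B] = S·[w00; w01] and [mR_A; mR_B] = S·[w10; w11]:
  w00 = -1, w01 = 1/2, w10 = -1/2, w11 = 0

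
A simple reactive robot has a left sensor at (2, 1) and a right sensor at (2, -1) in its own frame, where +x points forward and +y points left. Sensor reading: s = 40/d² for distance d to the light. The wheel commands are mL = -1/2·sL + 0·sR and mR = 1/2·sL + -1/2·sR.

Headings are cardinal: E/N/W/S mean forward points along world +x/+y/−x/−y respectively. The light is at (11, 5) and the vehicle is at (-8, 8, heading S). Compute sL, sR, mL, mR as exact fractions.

left sensor world pos  = (-7, 6); dL² = 325
right sensor world pos = (-9, 6); dR² = 401
sL = 40/325 = 8/65
sR = 40/401 = 40/401
mL = -1/2·sL + 0·sR = -4/65
mR = 1/2·sL + -1/2·sR = 304/26065

8/65 40/401 -4/65 304/26065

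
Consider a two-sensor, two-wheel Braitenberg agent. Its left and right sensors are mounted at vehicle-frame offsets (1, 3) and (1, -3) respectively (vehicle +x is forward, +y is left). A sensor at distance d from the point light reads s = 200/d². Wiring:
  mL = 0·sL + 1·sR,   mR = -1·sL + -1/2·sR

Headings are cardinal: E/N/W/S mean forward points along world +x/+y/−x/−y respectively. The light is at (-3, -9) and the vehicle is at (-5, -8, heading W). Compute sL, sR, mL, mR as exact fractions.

left sensor world pos  = (-6, -11); dL² = 13
right sensor world pos = (-6, -5); dR² = 25
sL = 200/13 = 200/13
sR = 200/25 = 8
mL = 0·sL + 1·sR = 8
mR = -1·sL + -1/2·sR = -252/13

200/13 8 8 -252/13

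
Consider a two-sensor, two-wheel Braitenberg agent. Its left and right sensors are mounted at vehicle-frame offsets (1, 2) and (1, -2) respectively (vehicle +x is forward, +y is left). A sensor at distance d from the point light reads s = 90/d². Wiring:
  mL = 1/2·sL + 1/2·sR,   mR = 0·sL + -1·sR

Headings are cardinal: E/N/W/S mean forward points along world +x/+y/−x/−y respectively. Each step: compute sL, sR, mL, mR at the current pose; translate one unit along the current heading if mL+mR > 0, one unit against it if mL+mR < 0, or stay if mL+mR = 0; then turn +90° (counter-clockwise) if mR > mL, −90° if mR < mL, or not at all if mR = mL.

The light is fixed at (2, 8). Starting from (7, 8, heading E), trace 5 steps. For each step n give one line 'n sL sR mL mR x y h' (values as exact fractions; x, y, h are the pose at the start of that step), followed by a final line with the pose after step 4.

n=0: pose=(7,8,E); sL=9/4, sR=9/4; mL=9/4, mR=-9/4; mL+mR=0 → advance +0; mR−mL=-9/2 → turn -1·90°
n=1: pose=(7,8,S); sL=9/5, sR=9; mL=27/5, mR=-9; mL+mR=-18/5 → advance -1; mR−mL=-72/5 → turn -1·90°
n=2: pose=(7,9,W); sL=90/17, sR=18/5; mL=378/85, mR=-18/5; mL+mR=72/85 → advance +1; mR−mL=-684/85 → turn -1·90°
n=3: pose=(6,9,N); sL=45/4, sR=9/4; mL=27/4, mR=-9/4; mL+mR=9/2 → advance +1; mR−mL=-9 → turn -1·90°
n=4: pose=(6,10,E); sL=90/41, sR=18/5; mL=594/205, mR=-18/5; mL+mR=-144/205 → advance -1; mR−mL=-1332/205 → turn -1·90°

0 9/4 9/4 9/4 -9/4 7 8 E
1 9/5 9 27/5 -9 7 8 S
2 90/17 18/5 378/85 -18/5 7 9 W
3 45/4 9/4 27/4 -9/4 6 9 N
4 90/41 18/5 594/205 -18/5 6 10 E
final 5 10 S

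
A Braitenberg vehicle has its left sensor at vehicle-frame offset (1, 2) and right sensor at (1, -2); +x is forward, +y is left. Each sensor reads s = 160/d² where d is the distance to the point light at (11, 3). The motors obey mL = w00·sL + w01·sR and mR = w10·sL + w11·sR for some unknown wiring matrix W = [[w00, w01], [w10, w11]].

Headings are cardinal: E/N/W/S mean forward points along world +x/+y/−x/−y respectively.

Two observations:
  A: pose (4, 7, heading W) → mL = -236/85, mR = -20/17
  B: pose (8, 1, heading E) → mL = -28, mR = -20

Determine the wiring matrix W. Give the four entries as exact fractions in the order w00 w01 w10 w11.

-1/2 -1 -1/2 0

obs A: pose=(4,7,W) → sL=40/17, sR=8/5, mL=-236/85, mR=-20/17
obs B: pose=(8,1,E) → sL=40, sR=8, mL=-28, mR=-20
sensor matrix S = [[40/17, 8/5], [40, 8]]; det S = -768/17
solve [mL_A; mL_B] = S·[w00; w01] and [mR_A; mR_B] = S·[w10; w11]:
  w00 = -1/2, w01 = -1, w10 = -1/2, w11 = 0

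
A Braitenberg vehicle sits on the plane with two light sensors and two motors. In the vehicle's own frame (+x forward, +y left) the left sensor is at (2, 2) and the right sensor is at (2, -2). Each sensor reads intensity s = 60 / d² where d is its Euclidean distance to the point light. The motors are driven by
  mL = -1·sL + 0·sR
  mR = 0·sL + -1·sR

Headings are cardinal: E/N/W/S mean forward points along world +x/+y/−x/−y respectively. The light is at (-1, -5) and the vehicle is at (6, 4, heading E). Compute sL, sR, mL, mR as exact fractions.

30/101 6/13 -30/101 -6/13

left sensor world pos  = (8, 6); dL² = 202
right sensor world pos = (8, 2); dR² = 130
sL = 60/202 = 30/101
sR = 60/130 = 6/13
mL = -1·sL + 0·sR = -30/101
mR = 0·sL + -1·sR = -6/13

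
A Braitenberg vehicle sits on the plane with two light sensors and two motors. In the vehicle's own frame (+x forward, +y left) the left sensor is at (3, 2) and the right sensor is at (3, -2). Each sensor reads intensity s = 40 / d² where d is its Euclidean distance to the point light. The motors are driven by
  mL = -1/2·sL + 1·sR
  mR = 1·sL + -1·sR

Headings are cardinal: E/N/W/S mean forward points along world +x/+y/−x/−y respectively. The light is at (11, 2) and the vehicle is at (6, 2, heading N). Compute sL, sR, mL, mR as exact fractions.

left sensor world pos  = (4, 5); dL² = 58
right sensor world pos = (8, 5); dR² = 18
sL = 40/58 = 20/29
sR = 40/18 = 20/9
mL = -1/2·sL + 1·sR = 490/261
mR = 1·sL + -1·sR = -400/261

20/29 20/9 490/261 -400/261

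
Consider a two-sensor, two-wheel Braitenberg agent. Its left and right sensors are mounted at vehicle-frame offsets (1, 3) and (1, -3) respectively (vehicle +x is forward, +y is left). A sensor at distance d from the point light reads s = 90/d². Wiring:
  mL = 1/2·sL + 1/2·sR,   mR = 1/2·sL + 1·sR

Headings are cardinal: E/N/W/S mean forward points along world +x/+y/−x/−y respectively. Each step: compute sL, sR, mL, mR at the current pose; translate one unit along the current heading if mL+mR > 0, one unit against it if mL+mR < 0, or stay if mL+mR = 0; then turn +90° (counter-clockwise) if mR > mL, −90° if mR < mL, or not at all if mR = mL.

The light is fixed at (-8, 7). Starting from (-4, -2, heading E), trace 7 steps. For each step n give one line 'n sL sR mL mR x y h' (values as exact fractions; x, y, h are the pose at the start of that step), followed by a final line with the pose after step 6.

0 90/61 90/169 10350/10309 13095/10309 -4 -2 E
1 45/34 45/64 2205/2176 1485/1088 -3 -2 N
2 90/137 90/41 8010/5617 14175/5617 -3 -1 W
3 9/13 45/41 477/533 1539/1066 -4 -1 S
4 90/61 90/169 10350/10309 13095/10309 -4 -2 E
5 45/34 45/64 2205/2176 1485/1088 -3 -2 N
6 90/137 90/41 8010/5617 14175/5617 -3 -1 W
final -4 -1 S

n=0: pose=(-4,-2,E); sL=90/61, sR=90/169; mL=10350/10309, mR=13095/10309; mL+mR=23445/10309 → advance +1; mR−mL=45/169 → turn +1·90°
n=1: pose=(-3,-2,N); sL=45/34, sR=45/64; mL=2205/2176, mR=1485/1088; mL+mR=5175/2176 → advance +1; mR−mL=45/128 → turn +1·90°
n=2: pose=(-3,-1,W); sL=90/137, sR=90/41; mL=8010/5617, mR=14175/5617; mL+mR=22185/5617 → advance +1; mR−mL=45/41 → turn +1·90°
n=3: pose=(-4,-1,S); sL=9/13, sR=45/41; mL=477/533, mR=1539/1066; mL+mR=2493/1066 → advance +1; mR−mL=45/82 → turn +1·90°
n=4: pose=(-4,-2,E); sL=90/61, sR=90/169; mL=10350/10309, mR=13095/10309; mL+mR=23445/10309 → advance +1; mR−mL=45/169 → turn +1·90°
n=5: pose=(-3,-2,N); sL=45/34, sR=45/64; mL=2205/2176, mR=1485/1088; mL+mR=5175/2176 → advance +1; mR−mL=45/128 → turn +1·90°
n=6: pose=(-3,-1,W); sL=90/137, sR=90/41; mL=8010/5617, mR=14175/5617; mL+mR=22185/5617 → advance +1; mR−mL=45/41 → turn +1·90°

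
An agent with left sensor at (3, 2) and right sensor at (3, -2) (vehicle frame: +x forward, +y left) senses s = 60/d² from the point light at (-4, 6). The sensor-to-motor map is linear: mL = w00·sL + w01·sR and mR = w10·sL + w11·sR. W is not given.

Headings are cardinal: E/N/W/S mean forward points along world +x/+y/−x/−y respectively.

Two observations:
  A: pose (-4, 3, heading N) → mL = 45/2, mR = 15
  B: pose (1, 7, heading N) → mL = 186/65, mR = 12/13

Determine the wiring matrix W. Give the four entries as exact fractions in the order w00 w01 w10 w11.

1 1/2 0 1

obs A: pose=(-4,3,N) → sL=15, sR=15, mL=45/2, mR=15
obs B: pose=(1,7,N) → sL=12/5, sR=12/13, mL=186/65, mR=12/13
sensor matrix S = [[15, 15], [12/5, 12/13]]; det S = -288/13
solve [mL_A; mL_B] = S·[w00; w01] and [mR_A; mR_B] = S·[w10; w11]:
  w00 = 1, w01 = 1/2, w10 = 0, w11 = 1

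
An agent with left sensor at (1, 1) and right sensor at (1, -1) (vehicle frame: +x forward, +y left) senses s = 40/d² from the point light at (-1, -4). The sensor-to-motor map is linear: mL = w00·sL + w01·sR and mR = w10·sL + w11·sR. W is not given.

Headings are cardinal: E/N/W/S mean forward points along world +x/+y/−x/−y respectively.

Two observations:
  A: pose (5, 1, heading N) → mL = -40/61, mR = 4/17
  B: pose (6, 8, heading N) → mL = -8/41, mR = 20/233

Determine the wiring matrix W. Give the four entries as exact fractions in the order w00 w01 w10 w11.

obs A: pose=(5,1,N) → sL=40/61, sR=8/17, mL=-40/61, mR=4/17
obs B: pose=(6,8,N) → sL=8/41, sR=40/233, mL=-8/41, mR=20/233
sensor matrix S = [[40/61, 8/17], [8/41, 40/233]]; det S = 205568/9906461
solve [mL_A; mL_B] = S·[w00; w01] and [mR_A; mR_B] = S·[w10; w11]:
  w00 = -1, w01 = 0, w10 = 0, w11 = 1/2

-1 0 0 1/2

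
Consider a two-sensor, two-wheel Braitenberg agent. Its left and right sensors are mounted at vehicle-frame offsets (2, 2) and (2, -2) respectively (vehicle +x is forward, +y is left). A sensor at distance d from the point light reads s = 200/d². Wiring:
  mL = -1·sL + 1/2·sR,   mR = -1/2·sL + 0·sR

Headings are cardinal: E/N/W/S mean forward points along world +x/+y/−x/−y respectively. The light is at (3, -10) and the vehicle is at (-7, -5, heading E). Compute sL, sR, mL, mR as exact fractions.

left sensor world pos  = (-5, -3); dL² = 113
right sensor world pos = (-5, -7); dR² = 73
sL = 200/113 = 200/113
sR = 200/73 = 200/73
mL = -1·sL + 1/2·sR = -3300/8249
mR = -1/2·sL + 0·sR = -100/113

200/113 200/73 -3300/8249 -100/113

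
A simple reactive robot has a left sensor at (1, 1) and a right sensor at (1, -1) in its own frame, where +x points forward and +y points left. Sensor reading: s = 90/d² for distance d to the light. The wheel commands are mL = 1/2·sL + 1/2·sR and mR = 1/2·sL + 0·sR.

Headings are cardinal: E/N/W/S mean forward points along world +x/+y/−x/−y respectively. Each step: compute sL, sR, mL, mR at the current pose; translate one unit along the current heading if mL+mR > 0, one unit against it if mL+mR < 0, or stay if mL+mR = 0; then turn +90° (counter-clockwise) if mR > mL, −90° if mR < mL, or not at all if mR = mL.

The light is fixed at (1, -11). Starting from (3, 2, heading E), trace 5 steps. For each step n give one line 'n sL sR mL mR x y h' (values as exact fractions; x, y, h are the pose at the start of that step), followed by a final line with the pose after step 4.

n=0: pose=(3,2,E); sL=18/41, sR=10/17; mL=358/697, mR=9/41; mL+mR=511/697 → advance +1; mR−mL=-5/17 → turn -1·90°
n=1: pose=(4,2,S); sL=9/16, sR=45/74; mL=693/1184, mR=9/32; mL+mR=513/592 → advance +1; mR−mL=-45/148 → turn -1·90°
n=2: pose=(4,1,W); sL=18/25, sR=90/173; mL=2682/4325, mR=9/25; mL+mR=4239/4325 → advance +1; mR−mL=-45/173 → turn -1·90°
n=3: pose=(3,1,N); sL=9/17, sR=45/89; mL=783/1513, mR=9/34; mL+mR=2367/3026 → advance +1; mR−mL=-45/178 → turn -1·90°
n=4: pose=(3,2,E); sL=18/41, sR=10/17; mL=358/697, mR=9/41; mL+mR=511/697 → advance +1; mR−mL=-5/17 → turn -1·90°

0 18/41 10/17 358/697 9/41 3 2 E
1 9/16 45/74 693/1184 9/32 4 2 S
2 18/25 90/173 2682/4325 9/25 4 1 W
3 9/17 45/89 783/1513 9/34 3 1 N
4 18/41 10/17 358/697 9/41 3 2 E
final 4 2 S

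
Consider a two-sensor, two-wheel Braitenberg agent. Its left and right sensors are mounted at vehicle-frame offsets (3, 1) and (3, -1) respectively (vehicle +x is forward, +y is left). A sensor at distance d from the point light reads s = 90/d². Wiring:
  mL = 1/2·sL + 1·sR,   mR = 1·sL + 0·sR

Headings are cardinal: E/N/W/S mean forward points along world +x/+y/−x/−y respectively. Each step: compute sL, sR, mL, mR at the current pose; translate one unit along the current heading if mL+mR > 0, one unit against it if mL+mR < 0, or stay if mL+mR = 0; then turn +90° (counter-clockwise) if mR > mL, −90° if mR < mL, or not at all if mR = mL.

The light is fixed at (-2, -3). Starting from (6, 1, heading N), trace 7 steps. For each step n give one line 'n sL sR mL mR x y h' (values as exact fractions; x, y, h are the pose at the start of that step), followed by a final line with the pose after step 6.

n=0: pose=(6,1,N); sL=45/49, sR=9/13; mL=1467/1274, mR=45/49; mL+mR=2637/1274 → advance +1; mR−mL=-297/1274 → turn -1·90°
n=1: pose=(6,2,E); sL=90/157, sR=90/137; mL=20295/21509, mR=90/157; mL+mR=32625/21509 → advance +1; mR−mL=-7965/21509 → turn -1·90°
n=2: pose=(7,2,S); sL=45/52, sR=45/34; mL=3105/1768, mR=45/52; mL+mR=4635/1768 → advance +1; mR−mL=-1575/1768 → turn -1·90°
n=3: pose=(7,1,W); sL=2, sR=90/61; mL=151/61, mR=2; mL+mR=273/61 → advance +1; mR−mL=-29/61 → turn -1·90°
n=4: pose=(6,1,N); sL=45/49, sR=9/13; mL=1467/1274, mR=45/49; mL+mR=2637/1274 → advance +1; mR−mL=-297/1274 → turn -1·90°
n=5: pose=(6,2,E); sL=90/157, sR=90/137; mL=20295/21509, mR=90/157; mL+mR=32625/21509 → advance +1; mR−mL=-7965/21509 → turn -1·90°
n=6: pose=(7,2,S); sL=45/52, sR=45/34; mL=3105/1768, mR=45/52; mL+mR=4635/1768 → advance +1; mR−mL=-1575/1768 → turn -1·90°

0 45/49 9/13 1467/1274 45/49 6 1 N
1 90/157 90/137 20295/21509 90/157 6 2 E
2 45/52 45/34 3105/1768 45/52 7 2 S
3 2 90/61 151/61 2 7 1 W
4 45/49 9/13 1467/1274 45/49 6 1 N
5 90/157 90/137 20295/21509 90/157 6 2 E
6 45/52 45/34 3105/1768 45/52 7 2 S
final 7 1 W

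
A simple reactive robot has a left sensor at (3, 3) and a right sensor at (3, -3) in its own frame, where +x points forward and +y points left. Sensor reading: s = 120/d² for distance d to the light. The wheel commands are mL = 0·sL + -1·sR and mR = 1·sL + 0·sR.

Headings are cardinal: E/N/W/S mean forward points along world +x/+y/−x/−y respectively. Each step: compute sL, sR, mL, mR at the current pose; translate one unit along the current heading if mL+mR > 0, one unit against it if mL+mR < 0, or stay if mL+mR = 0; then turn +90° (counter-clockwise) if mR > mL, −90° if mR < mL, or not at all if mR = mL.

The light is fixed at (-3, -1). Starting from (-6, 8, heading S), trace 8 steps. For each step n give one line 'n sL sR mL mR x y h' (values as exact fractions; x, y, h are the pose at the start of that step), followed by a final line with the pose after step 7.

n=0: pose=(-6,8,S); sL=10/3, sR=5/3; mL=-5/3, mR=10/3; mL+mR=5/3 → advance +1; mR−mL=5 → turn +1·90°
n=1: pose=(-6,7,E); sL=120/121, sR=24/5; mL=-24/5, mR=120/121; mL+mR=-2304/605 → advance -1; mR−mL=3504/605 → turn +1·90°
n=2: pose=(-7,7,N); sL=12/17, sR=60/61; mL=-60/61, mR=12/17; mL+mR=-288/1037 → advance -1; mR−mL=1752/1037 → turn +1·90°
n=3: pose=(-7,6,W); sL=24/13, sR=120/149; mL=-120/149, mR=24/13; mL+mR=2016/1937 → advance +1; mR−mL=5136/1937 → turn +1·90°
n=4: pose=(-8,6,S); sL=6, sR=3/2; mL=-3/2, mR=6; mL+mR=9/2 → advance +1; mR−mL=15/2 → turn +1·90°
n=5: pose=(-8,5,E); sL=24/17, sR=120/13; mL=-120/13, mR=24/17; mL+mR=-1728/221 → advance -1; mR−mL=2352/221 → turn +1·90°
n=6: pose=(-9,5,N); sL=20/27, sR=4/3; mL=-4/3, mR=20/27; mL+mR=-16/27 → advance -1; mR−mL=56/27 → turn +1·90°
n=7: pose=(-9,4,W); sL=24/17, sR=24/29; mL=-24/29, mR=24/17; mL+mR=288/493 → advance +1; mR−mL=1104/493 → turn +1·90°

0 10/3 5/3 -5/3 10/3 -6 8 S
1 120/121 24/5 -24/5 120/121 -6 7 E
2 12/17 60/61 -60/61 12/17 -7 7 N
3 24/13 120/149 -120/149 24/13 -7 6 W
4 6 3/2 -3/2 6 -8 6 S
5 24/17 120/13 -120/13 24/17 -8 5 E
6 20/27 4/3 -4/3 20/27 -9 5 N
7 24/17 24/29 -24/29 24/17 -9 4 W
final -10 4 S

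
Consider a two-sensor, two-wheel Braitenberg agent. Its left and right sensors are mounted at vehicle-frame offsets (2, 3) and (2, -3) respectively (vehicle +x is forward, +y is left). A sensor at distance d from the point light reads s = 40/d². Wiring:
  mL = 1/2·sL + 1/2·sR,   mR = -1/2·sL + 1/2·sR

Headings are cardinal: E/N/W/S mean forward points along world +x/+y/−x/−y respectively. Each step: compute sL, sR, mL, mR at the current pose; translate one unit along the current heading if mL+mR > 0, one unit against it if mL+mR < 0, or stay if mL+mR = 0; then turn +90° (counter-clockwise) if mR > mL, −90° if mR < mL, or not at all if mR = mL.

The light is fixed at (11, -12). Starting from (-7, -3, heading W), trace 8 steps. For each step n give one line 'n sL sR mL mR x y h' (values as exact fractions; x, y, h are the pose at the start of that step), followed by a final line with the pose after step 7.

0 10/109 5/68 1225/14824 -135/14824 -7 -3 W
1 8/121 40/377 3928/45617 912/45617 -8 -3 N
2 20/229 20/169 3980/38701 600/38701 -8 -2 E
3 40/289 8/101 3176/29189 -864/29189 -7 -2 S
4 10/109 5/68 1225/14824 -135/14824 -7 -3 W
5 8/121 40/377 3928/45617 912/45617 -8 -3 N
6 20/229 20/169 3980/38701 600/38701 -8 -2 E
7 40/289 8/101 3176/29189 -864/29189 -7 -2 S
final -7 -3 W

n=0: pose=(-7,-3,W); sL=10/109, sR=5/68; mL=1225/14824, mR=-135/14824; mL+mR=5/68 → advance +1; mR−mL=-10/109 → turn -1·90°
n=1: pose=(-8,-3,N); sL=8/121, sR=40/377; mL=3928/45617, mR=912/45617; mL+mR=40/377 → advance +1; mR−mL=-8/121 → turn -1·90°
n=2: pose=(-8,-2,E); sL=20/229, sR=20/169; mL=3980/38701, mR=600/38701; mL+mR=20/169 → advance +1; mR−mL=-20/229 → turn -1·90°
n=3: pose=(-7,-2,S); sL=40/289, sR=8/101; mL=3176/29189, mR=-864/29189; mL+mR=8/101 → advance +1; mR−mL=-40/289 → turn -1·90°
n=4: pose=(-7,-3,W); sL=10/109, sR=5/68; mL=1225/14824, mR=-135/14824; mL+mR=5/68 → advance +1; mR−mL=-10/109 → turn -1·90°
n=5: pose=(-8,-3,N); sL=8/121, sR=40/377; mL=3928/45617, mR=912/45617; mL+mR=40/377 → advance +1; mR−mL=-8/121 → turn -1·90°
n=6: pose=(-8,-2,E); sL=20/229, sR=20/169; mL=3980/38701, mR=600/38701; mL+mR=20/169 → advance +1; mR−mL=-20/229 → turn -1·90°
n=7: pose=(-7,-2,S); sL=40/289, sR=8/101; mL=3176/29189, mR=-864/29189; mL+mR=8/101 → advance +1; mR−mL=-40/289 → turn -1·90°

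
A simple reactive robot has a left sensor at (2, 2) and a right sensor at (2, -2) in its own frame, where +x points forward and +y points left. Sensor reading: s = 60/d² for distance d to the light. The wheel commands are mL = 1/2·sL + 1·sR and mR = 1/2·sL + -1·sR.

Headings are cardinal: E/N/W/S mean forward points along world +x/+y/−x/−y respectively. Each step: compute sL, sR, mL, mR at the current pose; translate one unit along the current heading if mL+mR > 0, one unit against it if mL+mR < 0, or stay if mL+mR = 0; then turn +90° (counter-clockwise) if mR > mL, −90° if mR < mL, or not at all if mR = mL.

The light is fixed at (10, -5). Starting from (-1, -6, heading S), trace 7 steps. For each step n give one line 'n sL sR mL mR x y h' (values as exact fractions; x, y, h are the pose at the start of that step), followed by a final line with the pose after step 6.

0 2/3 30/89 179/267 -1/267 -1 -6 S
1 12/37 60/169 3234/6253 -1206/6253 -1 -7 W
2 15/49 3/5 369/490 -219/490 -2 -7 N
3 60/101 60/109 9330/11009 -2790/11009 -2 -6 E
4 2/3 30/89 179/267 -1/267 -1 -6 S
5 12/37 60/169 3234/6253 -1206/6253 -1 -7 W
6 15/49 3/5 369/490 -219/490 -2 -7 N
final -2 -6 E

n=0: pose=(-1,-6,S); sL=2/3, sR=30/89; mL=179/267, mR=-1/267; mL+mR=2/3 → advance +1; mR−mL=-60/89 → turn -1·90°
n=1: pose=(-1,-7,W); sL=12/37, sR=60/169; mL=3234/6253, mR=-1206/6253; mL+mR=12/37 → advance +1; mR−mL=-120/169 → turn -1·90°
n=2: pose=(-2,-7,N); sL=15/49, sR=3/5; mL=369/490, mR=-219/490; mL+mR=15/49 → advance +1; mR−mL=-6/5 → turn -1·90°
n=3: pose=(-2,-6,E); sL=60/101, sR=60/109; mL=9330/11009, mR=-2790/11009; mL+mR=60/101 → advance +1; mR−mL=-120/109 → turn -1·90°
n=4: pose=(-1,-6,S); sL=2/3, sR=30/89; mL=179/267, mR=-1/267; mL+mR=2/3 → advance +1; mR−mL=-60/89 → turn -1·90°
n=5: pose=(-1,-7,W); sL=12/37, sR=60/169; mL=3234/6253, mR=-1206/6253; mL+mR=12/37 → advance +1; mR−mL=-120/169 → turn -1·90°
n=6: pose=(-2,-7,N); sL=15/49, sR=3/5; mL=369/490, mR=-219/490; mL+mR=15/49 → advance +1; mR−mL=-6/5 → turn -1·90°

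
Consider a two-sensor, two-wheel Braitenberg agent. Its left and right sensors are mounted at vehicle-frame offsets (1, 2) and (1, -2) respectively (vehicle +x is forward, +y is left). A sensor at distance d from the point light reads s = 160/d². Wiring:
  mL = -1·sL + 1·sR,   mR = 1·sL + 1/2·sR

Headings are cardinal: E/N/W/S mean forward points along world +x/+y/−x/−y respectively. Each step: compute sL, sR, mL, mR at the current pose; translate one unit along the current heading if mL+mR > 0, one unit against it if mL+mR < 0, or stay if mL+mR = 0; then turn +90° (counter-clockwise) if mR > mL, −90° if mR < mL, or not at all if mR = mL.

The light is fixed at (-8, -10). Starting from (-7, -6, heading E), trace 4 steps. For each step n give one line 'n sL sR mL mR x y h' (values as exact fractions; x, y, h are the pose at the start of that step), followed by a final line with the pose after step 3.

0 4 20 16 14 -7 -6 E
1 32/5 160/9 512/45 688/45 -6 -6 S
2 80/17 16 192/17 216/17 -6 -7 E
3 160/17 160/41 -3840/697 7920/697 -5 -7 N
final -5 -6 W

n=0: pose=(-7,-6,E); sL=4, sR=20; mL=16, mR=14; mL+mR=30 → advance +1; mR−mL=-2 → turn -1·90°
n=1: pose=(-6,-6,S); sL=32/5, sR=160/9; mL=512/45, mR=688/45; mL+mR=80/3 → advance +1; mR−mL=176/45 → turn +1·90°
n=2: pose=(-6,-7,E); sL=80/17, sR=16; mL=192/17, mR=216/17; mL+mR=24 → advance +1; mR−mL=24/17 → turn +1·90°
n=3: pose=(-5,-7,N); sL=160/17, sR=160/41; mL=-3840/697, mR=7920/697; mL+mR=240/41 → advance +1; mR−mL=11760/697 → turn +1·90°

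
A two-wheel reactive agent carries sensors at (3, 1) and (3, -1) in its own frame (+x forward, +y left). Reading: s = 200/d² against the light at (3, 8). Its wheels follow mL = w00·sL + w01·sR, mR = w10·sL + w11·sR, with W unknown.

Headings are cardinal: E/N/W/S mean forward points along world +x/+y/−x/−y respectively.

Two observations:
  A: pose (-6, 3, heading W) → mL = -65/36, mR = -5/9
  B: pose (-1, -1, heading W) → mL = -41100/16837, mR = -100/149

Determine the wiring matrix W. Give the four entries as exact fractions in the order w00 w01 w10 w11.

-1/2 -1 -1/2 0

obs A: pose=(-6,3,W) → sL=10/9, sR=5/4, mL=-65/36, mR=-5/9
obs B: pose=(-1,-1,W) → sL=200/149, sR=200/113, mL=-41100/16837, mR=-100/149
sensor matrix S = [[10/9, 5/4], [200/149, 200/113]]; det S = 43750/151533
solve [mL_A; mL_B] = S·[w00; w01] and [mR_A; mR_B] = S·[w10; w11]:
  w00 = -1/2, w01 = -1, w10 = -1/2, w11 = 0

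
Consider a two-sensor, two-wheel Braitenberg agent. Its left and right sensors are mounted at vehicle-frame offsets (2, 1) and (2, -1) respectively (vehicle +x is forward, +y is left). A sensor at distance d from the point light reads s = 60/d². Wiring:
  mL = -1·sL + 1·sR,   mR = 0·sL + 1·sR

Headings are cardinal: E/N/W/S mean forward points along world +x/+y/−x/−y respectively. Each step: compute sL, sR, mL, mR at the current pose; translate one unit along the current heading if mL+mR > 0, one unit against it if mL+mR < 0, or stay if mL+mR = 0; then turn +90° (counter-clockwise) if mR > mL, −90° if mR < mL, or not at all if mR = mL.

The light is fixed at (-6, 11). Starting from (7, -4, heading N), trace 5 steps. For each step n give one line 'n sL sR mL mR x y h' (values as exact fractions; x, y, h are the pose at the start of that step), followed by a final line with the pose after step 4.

n=0: pose=(7,-4,N); sL=60/313, sR=12/73; mL=-624/22849, mR=12/73; mL+mR=3132/22849 → advance +1; mR−mL=60/313 → turn +1·90°
n=1: pose=(7,-3,W); sL=30/173, sR=6/29; mL=168/5017, mR=6/29; mL+mR=1206/5017 → advance +1; mR−mL=30/173 → turn +1·90°
n=2: pose=(6,-3,S); sL=12/85, sR=60/377; mL=576/32045, mR=60/377; mL+mR=5676/32045 → advance +1; mR−mL=12/85 → turn +1·90°
n=3: pose=(6,-4,E); sL=15/98, sR=15/113; mL=-225/11074, mR=15/113; mL+mR=1245/11074 → advance +1; mR−mL=15/98 → turn +1·90°
n=4: pose=(7,-4,N); sL=60/313, sR=12/73; mL=-624/22849, mR=12/73; mL+mR=3132/22849 → advance +1; mR−mL=60/313 → turn +1·90°

0 60/313 12/73 -624/22849 12/73 7 -4 N
1 30/173 6/29 168/5017 6/29 7 -3 W
2 12/85 60/377 576/32045 60/377 6 -3 S
3 15/98 15/113 -225/11074 15/113 6 -4 E
4 60/313 12/73 -624/22849 12/73 7 -4 N
final 7 -3 W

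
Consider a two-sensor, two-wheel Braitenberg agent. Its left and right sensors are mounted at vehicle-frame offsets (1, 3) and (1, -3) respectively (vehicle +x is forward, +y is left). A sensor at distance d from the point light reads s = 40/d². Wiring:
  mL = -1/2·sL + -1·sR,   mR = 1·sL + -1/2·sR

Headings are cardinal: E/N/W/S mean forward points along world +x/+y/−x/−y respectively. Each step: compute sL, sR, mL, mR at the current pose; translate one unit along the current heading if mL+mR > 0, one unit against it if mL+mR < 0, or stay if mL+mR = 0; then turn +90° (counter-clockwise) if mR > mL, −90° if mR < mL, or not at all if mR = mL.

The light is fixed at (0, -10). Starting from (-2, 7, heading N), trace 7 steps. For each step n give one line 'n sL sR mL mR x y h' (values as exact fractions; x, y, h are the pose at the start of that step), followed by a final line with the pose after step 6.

0 40/349 8/65 -4092/22685 1204/22685 -2 7 N
1 20/89 4/37 -726/3293 562/3293 -2 6 W
2 40/229 40/241 -13980/55189 5060/55189 -1 6 S
3 1/10 10/49 -249/980 -1/490 -1 7 E
4 40/349 8/65 -4092/22685 1204/22685 -2 7 N
5 20/89 4/37 -726/3293 562/3293 -2 6 W
6 40/229 40/241 -13980/55189 5060/55189 -1 6 S
final -1 7 E

n=0: pose=(-2,7,N); sL=40/349, sR=8/65; mL=-4092/22685, mR=1204/22685; mL+mR=-2888/22685 → advance -1; mR−mL=5296/22685 → turn +1·90°
n=1: pose=(-2,6,W); sL=20/89, sR=4/37; mL=-726/3293, mR=562/3293; mL+mR=-164/3293 → advance -1; mR−mL=1288/3293 → turn +1·90°
n=2: pose=(-1,6,S); sL=40/229, sR=40/241; mL=-13980/55189, mR=5060/55189; mL+mR=-8920/55189 → advance -1; mR−mL=19040/55189 → turn +1·90°
n=3: pose=(-1,7,E); sL=1/10, sR=10/49; mL=-249/980, mR=-1/490; mL+mR=-251/980 → advance -1; mR−mL=247/980 → turn +1·90°
n=4: pose=(-2,7,N); sL=40/349, sR=8/65; mL=-4092/22685, mR=1204/22685; mL+mR=-2888/22685 → advance -1; mR−mL=5296/22685 → turn +1·90°
n=5: pose=(-2,6,W); sL=20/89, sR=4/37; mL=-726/3293, mR=562/3293; mL+mR=-164/3293 → advance -1; mR−mL=1288/3293 → turn +1·90°
n=6: pose=(-1,6,S); sL=40/229, sR=40/241; mL=-13980/55189, mR=5060/55189; mL+mR=-8920/55189 → advance -1; mR−mL=19040/55189 → turn +1·90°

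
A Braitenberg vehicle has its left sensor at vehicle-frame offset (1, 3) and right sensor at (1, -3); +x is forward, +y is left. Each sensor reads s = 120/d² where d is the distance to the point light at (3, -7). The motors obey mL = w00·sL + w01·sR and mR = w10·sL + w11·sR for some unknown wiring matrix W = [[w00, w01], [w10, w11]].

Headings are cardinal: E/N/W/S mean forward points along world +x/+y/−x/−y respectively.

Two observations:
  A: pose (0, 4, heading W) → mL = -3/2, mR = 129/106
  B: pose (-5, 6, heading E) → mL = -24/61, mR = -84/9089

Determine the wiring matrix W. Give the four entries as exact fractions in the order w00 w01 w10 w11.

-1 0 1 -1/2

obs A: pose=(0,4,W) → sL=3/2, sR=30/53, mL=-3/2, mR=129/106
obs B: pose=(-5,6,E) → sL=24/61, sR=120/149, mL=-24/61, mR=-84/9089
sensor matrix S = [[3/2, 30/53], [24/61, 120/149]]; det S = 474660/481717
solve [mL_A; mL_B] = S·[w00; w01] and [mR_A; mR_B] = S·[w10; w11]:
  w00 = -1, w01 = 0, w10 = 1, w11 = -1/2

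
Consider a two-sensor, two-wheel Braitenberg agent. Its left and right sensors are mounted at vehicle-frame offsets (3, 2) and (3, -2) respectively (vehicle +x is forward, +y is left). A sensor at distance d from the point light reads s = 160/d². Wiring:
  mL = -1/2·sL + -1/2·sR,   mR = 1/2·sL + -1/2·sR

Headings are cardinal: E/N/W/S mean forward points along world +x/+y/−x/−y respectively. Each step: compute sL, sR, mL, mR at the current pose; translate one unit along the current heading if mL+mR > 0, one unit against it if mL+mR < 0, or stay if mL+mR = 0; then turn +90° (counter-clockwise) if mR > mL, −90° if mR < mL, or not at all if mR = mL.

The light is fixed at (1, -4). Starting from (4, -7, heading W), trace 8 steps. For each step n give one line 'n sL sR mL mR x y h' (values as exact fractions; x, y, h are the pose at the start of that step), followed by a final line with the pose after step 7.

n=0: pose=(4,-7,W); sL=32/5, sR=160; mL=-416/5, mR=-384/5; mL+mR=-160 → advance -1; mR−mL=32/5 → turn +1·90°
n=1: pose=(5,-7,S); sL=20/9, sR=4; mL=-28/9, mR=-8/9; mL+mR=-4 → advance -1; mR−mL=20/9 → turn +1·90°
n=2: pose=(5,-6,E); sL=160/49, sR=32/13; mL=-1824/637, mR=256/637; mL+mR=-32/13 → advance -1; mR−mL=160/49 → turn +1·90°
n=3: pose=(4,-6,N); sL=80, sR=80/13; mL=-560/13, mR=480/13; mL+mR=-80/13 → advance -1; mR−mL=80 → turn +1·90°
n=4: pose=(4,-7,W); sL=32/5, sR=160; mL=-416/5, mR=-384/5; mL+mR=-160 → advance -1; mR−mL=32/5 → turn +1·90°
n=5: pose=(5,-7,S); sL=20/9, sR=4; mL=-28/9, mR=-8/9; mL+mR=-4 → advance -1; mR−mL=20/9 → turn +1·90°
n=6: pose=(5,-6,E); sL=160/49, sR=32/13; mL=-1824/637, mR=256/637; mL+mR=-32/13 → advance -1; mR−mL=160/49 → turn +1·90°
n=7: pose=(4,-6,N); sL=80, sR=80/13; mL=-560/13, mR=480/13; mL+mR=-80/13 → advance -1; mR−mL=80 → turn +1·90°

0 32/5 160 -416/5 -384/5 4 -7 W
1 20/9 4 -28/9 -8/9 5 -7 S
2 160/49 32/13 -1824/637 256/637 5 -6 E
3 80 80/13 -560/13 480/13 4 -6 N
4 32/5 160 -416/5 -384/5 4 -7 W
5 20/9 4 -28/9 -8/9 5 -7 S
6 160/49 32/13 -1824/637 256/637 5 -6 E
7 80 80/13 -560/13 480/13 4 -6 N
final 4 -7 W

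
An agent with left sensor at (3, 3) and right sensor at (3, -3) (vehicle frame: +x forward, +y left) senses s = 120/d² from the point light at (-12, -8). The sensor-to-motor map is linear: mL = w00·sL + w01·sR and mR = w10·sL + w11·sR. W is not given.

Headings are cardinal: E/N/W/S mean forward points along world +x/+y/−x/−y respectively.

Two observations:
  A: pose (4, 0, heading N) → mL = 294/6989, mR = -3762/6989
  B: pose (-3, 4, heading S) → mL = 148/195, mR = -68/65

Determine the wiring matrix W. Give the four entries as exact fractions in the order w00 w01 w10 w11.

obs A: pose=(4,0,N) → sL=12/29, sR=60/241, mL=294/6989, mR=-3762/6989
obs B: pose=(-3,4,S) → sL=8/15, sR=40/39, mL=148/195, mR=-68/65
sensor matrix S = [[12/29, 60/241], [8/15, 40/39]]; det S = 26496/90857
solve [mL_A; mL_B] = S·[w00; w01] and [mR_A; mR_B] = S·[w10; w11]:
  w00 = -1/2, w01 = 1, w10 = -1, w11 = -1/2

-1/2 1 -1 -1/2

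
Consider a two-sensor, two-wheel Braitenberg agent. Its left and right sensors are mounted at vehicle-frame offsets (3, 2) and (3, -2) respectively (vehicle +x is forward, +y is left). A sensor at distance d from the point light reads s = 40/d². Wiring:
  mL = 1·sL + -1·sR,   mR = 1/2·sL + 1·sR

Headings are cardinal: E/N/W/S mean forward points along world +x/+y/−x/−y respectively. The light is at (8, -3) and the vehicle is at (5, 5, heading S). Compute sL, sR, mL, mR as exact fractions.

20/13 4/5 48/65 102/65

left sensor world pos  = (7, 2); dL² = 26
right sensor world pos = (3, 2); dR² = 50
sL = 40/26 = 20/13
sR = 40/50 = 4/5
mL = 1·sL + -1·sR = 48/65
mR = 1/2·sL + 1·sR = 102/65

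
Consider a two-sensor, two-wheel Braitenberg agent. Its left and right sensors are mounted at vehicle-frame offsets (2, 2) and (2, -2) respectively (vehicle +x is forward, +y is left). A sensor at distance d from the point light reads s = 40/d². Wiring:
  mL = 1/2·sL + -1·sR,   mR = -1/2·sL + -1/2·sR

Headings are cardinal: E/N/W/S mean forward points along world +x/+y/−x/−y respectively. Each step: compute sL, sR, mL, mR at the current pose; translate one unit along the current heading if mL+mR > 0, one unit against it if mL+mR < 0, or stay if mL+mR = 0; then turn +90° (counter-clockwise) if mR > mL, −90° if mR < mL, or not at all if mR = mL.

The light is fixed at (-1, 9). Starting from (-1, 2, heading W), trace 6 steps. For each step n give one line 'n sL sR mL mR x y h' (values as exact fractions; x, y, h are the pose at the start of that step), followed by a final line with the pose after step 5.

0 8/17 40/29 -564/493 -456/493 -1 2 W
1 4/9 20/41 -98/369 -172/369 0 2 S
2 8/13 40/17 -452/221 -328/221 0 3 W
3 1/2 5/8 -3/8 -9/16 1 3 S
4 40/49 40/9 -1780/441 -1160/441 1 4 W
5 20/37 4/5 -98/185 -124/185 2 4 S
final 2 5 W

n=0: pose=(-1,2,W); sL=8/17, sR=40/29; mL=-564/493, mR=-456/493; mL+mR=-60/29 → advance -1; mR−mL=108/493 → turn +1·90°
n=1: pose=(0,2,S); sL=4/9, sR=20/41; mL=-98/369, mR=-172/369; mL+mR=-30/41 → advance -1; mR−mL=-74/369 → turn -1·90°
n=2: pose=(0,3,W); sL=8/13, sR=40/17; mL=-452/221, mR=-328/221; mL+mR=-60/17 → advance -1; mR−mL=124/221 → turn +1·90°
n=3: pose=(1,3,S); sL=1/2, sR=5/8; mL=-3/8, mR=-9/16; mL+mR=-15/16 → advance -1; mR−mL=-3/16 → turn -1·90°
n=4: pose=(1,4,W); sL=40/49, sR=40/9; mL=-1780/441, mR=-1160/441; mL+mR=-20/3 → advance -1; mR−mL=620/441 → turn +1·90°
n=5: pose=(2,4,S); sL=20/37, sR=4/5; mL=-98/185, mR=-124/185; mL+mR=-6/5 → advance -1; mR−mL=-26/185 → turn -1·90°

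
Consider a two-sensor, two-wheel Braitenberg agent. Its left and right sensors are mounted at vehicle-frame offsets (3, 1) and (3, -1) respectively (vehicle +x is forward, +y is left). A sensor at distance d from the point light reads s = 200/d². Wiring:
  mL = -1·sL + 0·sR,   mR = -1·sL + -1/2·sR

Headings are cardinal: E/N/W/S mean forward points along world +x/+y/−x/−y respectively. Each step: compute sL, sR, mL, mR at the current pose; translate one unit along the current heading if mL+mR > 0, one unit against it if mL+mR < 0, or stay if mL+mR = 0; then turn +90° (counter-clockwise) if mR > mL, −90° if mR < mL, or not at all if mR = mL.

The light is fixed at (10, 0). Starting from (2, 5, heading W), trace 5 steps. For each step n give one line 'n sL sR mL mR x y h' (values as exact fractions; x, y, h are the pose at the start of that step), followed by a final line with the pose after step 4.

n=0: pose=(2,5,W); sL=200/137, sR=200/157; mL=-200/137, mR=-45100/21509; mL+mR=-76500/21509 → advance -1; mR−mL=-100/157 → turn -1·90°
n=1: pose=(3,5,N); sL=25/16, sR=2; mL=-25/16, mR=-41/16; mL+mR=-33/8 → advance -1; mR−mL=-1 → turn -1·90°
n=2: pose=(3,4,E); sL=200/41, sR=8; mL=-200/41, mR=-364/41; mL+mR=-564/41 → advance -1; mR−mL=-4 → turn -1·90°
n=3: pose=(2,4,S); sL=4, sR=100/41; mL=-4, mR=-214/41; mL+mR=-378/41 → advance -1; mR−mL=-50/41 → turn -1·90°
n=4: pose=(2,5,W); sL=200/137, sR=200/157; mL=-200/137, mR=-45100/21509; mL+mR=-76500/21509 → advance -1; mR−mL=-100/157 → turn -1·90°

0 200/137 200/157 -200/137 -45100/21509 2 5 W
1 25/16 2 -25/16 -41/16 3 5 N
2 200/41 8 -200/41 -364/41 3 4 E
3 4 100/41 -4 -214/41 2 4 S
4 200/137 200/157 -200/137 -45100/21509 2 5 W
final 3 5 N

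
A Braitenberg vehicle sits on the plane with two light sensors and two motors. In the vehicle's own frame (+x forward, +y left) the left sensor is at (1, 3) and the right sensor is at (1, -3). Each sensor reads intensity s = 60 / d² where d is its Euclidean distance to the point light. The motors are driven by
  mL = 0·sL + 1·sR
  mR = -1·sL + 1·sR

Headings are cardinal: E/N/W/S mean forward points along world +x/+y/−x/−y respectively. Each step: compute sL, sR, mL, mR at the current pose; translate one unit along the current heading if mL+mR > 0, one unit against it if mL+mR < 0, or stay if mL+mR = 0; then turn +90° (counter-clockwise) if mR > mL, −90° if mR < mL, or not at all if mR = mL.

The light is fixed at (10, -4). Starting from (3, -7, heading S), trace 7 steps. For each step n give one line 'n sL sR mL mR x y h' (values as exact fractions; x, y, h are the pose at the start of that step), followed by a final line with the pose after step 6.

0 15/8 15/29 15/29 -315/232 3 -7 S
1 60/89 12/13 12/13 288/1157 3 -6 W
2 30/61 30/13 30/13 1440/793 2 -6 N
3 60/53 12/13 12/13 -144/689 2 -5 E
4 3 15/26 15/26 -63/26 3 -5 S
5 60/73 60/73 60/73 0 3 -4 W
6 30/61 30/13 30/13 1440/793 2 -4 N
final 2 -3 E

n=0: pose=(3,-7,S); sL=15/8, sR=15/29; mL=15/29, mR=-315/232; mL+mR=-195/232 → advance -1; mR−mL=-15/8 → turn -1·90°
n=1: pose=(3,-6,W); sL=60/89, sR=12/13; mL=12/13, mR=288/1157; mL+mR=1356/1157 → advance +1; mR−mL=-60/89 → turn -1·90°
n=2: pose=(2,-6,N); sL=30/61, sR=30/13; mL=30/13, mR=1440/793; mL+mR=3270/793 → advance +1; mR−mL=-30/61 → turn -1·90°
n=3: pose=(2,-5,E); sL=60/53, sR=12/13; mL=12/13, mR=-144/689; mL+mR=492/689 → advance +1; mR−mL=-60/53 → turn -1·90°
n=4: pose=(3,-5,S); sL=3, sR=15/26; mL=15/26, mR=-63/26; mL+mR=-24/13 → advance -1; mR−mL=-3 → turn -1·90°
n=5: pose=(3,-4,W); sL=60/73, sR=60/73; mL=60/73, mR=0; mL+mR=60/73 → advance +1; mR−mL=-60/73 → turn -1·90°
n=6: pose=(2,-4,N); sL=30/61, sR=30/13; mL=30/13, mR=1440/793; mL+mR=3270/793 → advance +1; mR−mL=-30/61 → turn -1·90°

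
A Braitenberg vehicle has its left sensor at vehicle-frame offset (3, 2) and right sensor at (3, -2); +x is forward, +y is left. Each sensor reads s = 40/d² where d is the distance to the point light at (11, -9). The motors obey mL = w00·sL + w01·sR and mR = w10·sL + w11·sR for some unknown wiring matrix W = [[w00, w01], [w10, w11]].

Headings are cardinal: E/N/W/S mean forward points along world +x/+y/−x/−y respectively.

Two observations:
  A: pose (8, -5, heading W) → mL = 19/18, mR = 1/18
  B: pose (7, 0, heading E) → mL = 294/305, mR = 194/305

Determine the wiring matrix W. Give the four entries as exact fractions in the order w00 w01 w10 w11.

1/2 1 -1/2 1

obs A: pose=(8,-5,W) → sL=1, sR=5/9, mL=19/18, mR=1/18
obs B: pose=(7,0,E) → sL=20/61, sR=4/5, mL=294/305, mR=194/305
sensor matrix S = [[1, 5/9], [20/61, 4/5]]; det S = 1696/2745
solve [mL_A; mL_B] = S·[w00; w01] and [mR_A; mR_B] = S·[w10; w11]:
  w00 = 1/2, w01 = 1, w10 = -1/2, w11 = 1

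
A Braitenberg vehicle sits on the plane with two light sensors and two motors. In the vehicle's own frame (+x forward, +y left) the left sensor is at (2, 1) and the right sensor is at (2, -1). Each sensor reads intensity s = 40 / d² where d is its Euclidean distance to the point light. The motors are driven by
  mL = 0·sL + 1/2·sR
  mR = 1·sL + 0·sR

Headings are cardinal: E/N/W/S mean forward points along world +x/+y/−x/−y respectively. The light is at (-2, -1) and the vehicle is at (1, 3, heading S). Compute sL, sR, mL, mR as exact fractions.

left sensor world pos  = (2, 1); dL² = 20
right sensor world pos = (0, 1); dR² = 8
sL = 40/20 = 2
sR = 40/8 = 5
mL = 0·sL + 1/2·sR = 5/2
mR = 1·sL + 0·sR = 2

2 5 5/2 2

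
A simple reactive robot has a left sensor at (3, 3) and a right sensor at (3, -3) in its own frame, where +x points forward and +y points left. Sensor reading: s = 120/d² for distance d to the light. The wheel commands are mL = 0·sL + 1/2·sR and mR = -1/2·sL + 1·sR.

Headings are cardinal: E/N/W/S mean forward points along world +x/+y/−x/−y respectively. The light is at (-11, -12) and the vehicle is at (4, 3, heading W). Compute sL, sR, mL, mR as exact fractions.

5/12 10/39 5/39 5/104

left sensor world pos  = (1, 0); dL² = 288
right sensor world pos = (1, 6); dR² = 468
sL = 120/288 = 5/12
sR = 120/468 = 10/39
mL = 0·sL + 1/2·sR = 5/39
mR = -1/2·sL + 1·sR = 5/104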